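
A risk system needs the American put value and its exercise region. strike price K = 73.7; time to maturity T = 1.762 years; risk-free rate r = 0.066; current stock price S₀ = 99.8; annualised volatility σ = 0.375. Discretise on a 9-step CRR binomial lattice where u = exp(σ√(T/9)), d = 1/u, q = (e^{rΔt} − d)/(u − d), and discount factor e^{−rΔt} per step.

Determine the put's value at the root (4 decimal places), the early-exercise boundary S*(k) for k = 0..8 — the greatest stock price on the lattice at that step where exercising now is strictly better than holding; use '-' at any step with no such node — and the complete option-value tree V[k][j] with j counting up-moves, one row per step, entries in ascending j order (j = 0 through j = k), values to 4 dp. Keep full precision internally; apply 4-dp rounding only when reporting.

Δt=0.19578  u=1.18049  d=0.84711  q=0.49762  discount=0.98716
step 9 (expiry): payoffs max(K−S,0) = 51.2826 42.4603 30.1661 13.0335 0.0000 0.0000 0.0000 0.0000 0.0000 0.0000
step 8: (k=8,j=0): S=26.4635, (K−S)⁺=47.2365, hold=46.2904 ⇒ V=47.2365 exercise | (k=8,j=1): S=36.8780, (K−S)⁺=36.8220, hold=35.8758 ⇒ V=36.8220 exercise | (k=8,j=2): S=51.3912, (K−S)⁺=22.3088, hold=21.3626 ⇒ V=22.3088 exercise | (k=8,j=3): S=71.6159, (K−S)⁺=2.0841, hold=6.4636 ⇒ V=6.4636 continue | (k=8,j=4): S=99.8000, (K−S)⁺=0.0000, hold=0.0000 ⇒ V=0.0000 continue | (k=8,j=5): S=139.0758, (K−S)⁺=0.0000, hold=0.0000 ⇒ V=0.0000 continue | (k=8,j=6): S=193.8084, (K−S)⁺=0.0000, hold=0.0000 ⇒ V=0.0000 continue | (k=8,j=7): S=270.0807, (K−S)⁺=0.0000, hold=0.0000 ⇒ V=0.0000 continue | (k=8,j=8): S=376.3696, (K−S)⁺=0.0000, hold=0.0000 ⇒ V=0.0000 continue  boundary S*=51.3912
step 7: (k=7,j=0): S=31.2397, (K−S)⁺=42.4603, hold=41.5141 ⇒ V=42.4603 exercise | (k=7,j=1): S=43.5339, (K−S)⁺=30.1661, hold=29.2199 ⇒ V=30.1661 exercise | (k=7,j=2): S=60.6665, (K−S)⁺=13.0335, hold=14.2387 ⇒ V=14.2387 continue | (k=7,j=3): S=84.5415, (K−S)⁺=0.0000, hold=3.2055 ⇒ V=3.2055 continue | (k=7,j=4): S=117.8124, (K−S)⁺=0.0000, hold=0.0000 ⇒ V=0.0000 continue | (k=7,j=5): S=164.1769, (K−S)⁺=0.0000, hold=0.0000 ⇒ V=0.0000 continue | (k=7,j=6): S=228.7879, (K−S)⁺=0.0000, hold=0.0000 ⇒ V=0.0000 continue | (k=7,j=7): S=318.8262, (K−S)⁺=0.0000, hold=0.0000 ⇒ V=0.0000 continue  boundary S*=43.5339
step 6: (k=6,j=0): S=36.8780, (K−S)⁺=36.8220, hold=35.8758 ⇒ V=36.8220 exercise | (k=6,j=1): S=51.3912, (K−S)⁺=22.3088, hold=21.9547 ⇒ V=22.3088 exercise | (k=6,j=2): S=71.6159, (K−S)⁺=2.0841, hold=8.6360 ⇒ V=8.6360 continue | (k=6,j=3): S=99.8000, (K−S)⁺=0.0000, hold=1.5897 ⇒ V=1.5897 continue | (k=6,j=4): S=139.0758, (K−S)⁺=0.0000, hold=0.0000 ⇒ V=0.0000 continue | (k=6,j=5): S=193.8084, (K−S)⁺=0.0000, hold=0.0000 ⇒ V=0.0000 continue | (k=6,j=6): S=270.0807, (K−S)⁺=0.0000, hold=0.0000 ⇒ V=0.0000 continue  boundary S*=51.3912
step 5: (k=5,j=0): S=43.5339, (K−S)⁺=30.1661, hold=29.2199 ⇒ V=30.1661 exercise | (k=5,j=1): S=60.6665, (K−S)⁺=13.0335, hold=15.3058 ⇒ V=15.3058 continue | (k=5,j=2): S=84.5415, (K−S)⁺=0.0000, hold=5.0637 ⇒ V=5.0637 continue | (k=5,j=3): S=117.8124, (K−S)⁺=0.0000, hold=0.7884 ⇒ V=0.7884 continue | (k=5,j=4): S=164.1769, (K−S)⁺=0.0000, hold=0.0000 ⇒ V=0.0000 continue | (k=5,j=5): S=228.7879, (K−S)⁺=0.0000, hold=0.0000 ⇒ V=0.0000 continue  boundary S*=43.5339
step 4: (k=4,j=0): S=51.3912, (K−S)⁺=22.3088, hold=22.4789 ⇒ V=22.4789 continue | (k=4,j=1): S=71.6159, (K−S)⁺=2.0841, hold=10.0781 ⇒ V=10.0781 continue | (k=4,j=2): S=99.8000, (K−S)⁺=0.0000, hold=2.8985 ⇒ V=2.8985 continue | (k=4,j=3): S=139.0758, (K−S)⁺=0.0000, hold=0.3910 ⇒ V=0.3910 continue | (k=4,j=4): S=193.8084, (K−S)⁺=0.0000, hold=0.0000 ⇒ V=0.0000 continue  boundary S*=-
step 3: (k=3,j=0): S=60.6665, (K−S)⁺=13.0335, hold=16.0986 ⇒ V=16.0986 continue | (k=3,j=1): S=84.5415, (K−S)⁺=0.0000, hold=6.4218 ⇒ V=6.4218 continue | (k=3,j=2): S=117.8124, (K−S)⁺=0.0000, hold=1.6295 ⇒ V=1.6295 continue | (k=3,j=3): S=164.1769, (K−S)⁺=0.0000, hold=0.1939 ⇒ V=0.1939 continue  boundary S*=-
step 2: (k=2,j=0): S=71.6159, (K−S)⁺=2.0841, hold=11.1383 ⇒ V=11.1383 continue | (k=2,j=1): S=99.8000, (K−S)⁺=0.0000, hold=3.9852 ⇒ V=3.9852 continue | (k=2,j=2): S=139.0758, (K−S)⁺=0.0000, hold=0.9034 ⇒ V=0.9034 continue  boundary S*=-
step 1: (k=1,j=0): S=84.5415, (K−S)⁺=0.0000, hold=7.4815 ⇒ V=7.4815 continue | (k=1,j=1): S=117.8124, (K−S)⁺=0.0000, hold=2.4201 ⇒ V=2.4201 continue  boundary S*=-
step 0: (k=0,j=0): S=99.8000, (K−S)⁺=0.0000, hold=4.8991 ⇒ V=4.8991 continue  boundary S*=-

price = 4.8991
boundary = - - - - - 43.5339 51.3912 43.5339 51.3912
tree:
4.8991
7.4815 2.4201
11.1383 3.9852 0.9034
16.0986 6.4218 1.6295 0.1939
22.4789 10.0781 2.8985 0.3910 0.0000
30.1661 15.3058 5.0637 0.7884 0.0000 0.0000
36.8220 22.3088 8.6360 1.5897 0.0000 0.0000 0.0000
42.4603 30.1661 14.2387 3.2055 0.0000 0.0000 0.0000 0.0000
47.2365 36.8220 22.3088 6.4636 0.0000 0.0000 0.0000 0.0000 0.0000
51.2826 42.4603 30.1661 13.0335 0.0000 0.0000 0.0000 0.0000 0.0000 0.0000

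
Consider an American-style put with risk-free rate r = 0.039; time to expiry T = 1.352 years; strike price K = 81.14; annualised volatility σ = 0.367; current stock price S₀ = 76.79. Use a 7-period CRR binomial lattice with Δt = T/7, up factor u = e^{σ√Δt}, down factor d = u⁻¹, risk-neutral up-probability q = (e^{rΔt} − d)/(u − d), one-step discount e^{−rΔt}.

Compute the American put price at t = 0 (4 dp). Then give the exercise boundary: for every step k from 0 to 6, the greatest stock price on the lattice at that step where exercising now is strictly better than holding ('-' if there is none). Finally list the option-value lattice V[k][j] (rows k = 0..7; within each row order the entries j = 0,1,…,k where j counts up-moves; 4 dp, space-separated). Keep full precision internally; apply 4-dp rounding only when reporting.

price = 13.8890
boundary = - - - 47.3330 55.6174 47.3330 55.6174
tree:
13.8890
19.3607 8.2518
26.0821 12.4723 3.8653
33.8070 18.2249 6.5124 1.0936
40.8575 25.5226 10.7019 2.1317 0.0000
46.8577 33.8070 16.9772 4.1553 0.0000 0.0000
51.9642 40.8575 25.5226 8.0996 0.0000 0.0000 0.0000
56.3101 46.8577 33.8070 15.7882 0.0000 0.0000 0.0000 0.0000

params: Δt=0.19314 u=1.17502 d=0.85105 q=0.48310 e^(-rΔt)=0.99250
t_7 payoffs: 56.3101 46.8577 33.8070 15.7882 0.0000 0.0000 0.0000 0.0000
t_6: node(6,0) S=29.1758 payoff=51.9642 vs cont=51.3553 → 51.9642 [stop]  node(6,1) S=40.2825 payoff=40.8575 vs cont=40.2486 → 40.8575 [stop]  node(6,2) S=55.6174 payoff=25.5226 vs cont=24.9137 → 25.5226 [stop]  node(6,3) S=76.7900 payoff=4.3500 vs cont=8.0996 → 8.0996 [wait]  node(6,4) S=106.0227 payoff=0.0000 vs cont=0.0000 → 0.0000 [wait]  node(6,5) S=146.3837 payoff=0.0000 vs cont=0.0000 → 0.0000 [wait]  node(6,6) S=202.1095 payoff=0.0000 vs cont=0.0000 → 0.0000 [wait]  ⇒ S*(6)=55.6174
t_5: node(5,0) S=34.2823 payoff=46.8577 vs cont=46.2488 → 46.8577 [stop]  node(5,1) S=47.3330 payoff=33.8070 vs cont=33.1982 → 33.8070 [stop]  node(5,2) S=65.3518 payoff=15.7882 vs cont=16.9772 → 16.9772 [wait]  node(5,3) S=90.2302 payoff=0.0000 vs cont=4.1553 → 4.1553 [wait]  node(5,4) S=124.5793 payoff=0.0000 vs cont=0.0000 → 0.0000 [wait]  node(5,5) S=172.0045 payoff=0.0000 vs cont=0.0000 → 0.0000 [wait]  ⇒ S*(5)=47.3330
t_4: node(4,0) S=40.2825 payoff=40.8575 vs cont=40.2486 → 40.8575 [stop]  node(4,1) S=55.6174 payoff=25.5226 vs cont=25.4838 → 25.5226 [stop]  node(4,2) S=76.7900 payoff=4.3500 vs cont=10.7019 → 10.7019 [wait]  node(4,3) S=106.0227 payoff=0.0000 vs cont=2.1317 → 2.1317 [wait]  node(4,4) S=146.3837 payoff=0.0000 vs cont=0.0000 → 0.0000 [wait]  ⇒ S*(4)=55.6174
t_3: node(3,0) S=47.3330 payoff=33.8070 vs cont=33.1982 → 33.8070 [stop]  node(3,1) S=65.3518 payoff=15.7882 vs cont=18.2249 → 18.2249 [wait]  node(3,2) S=90.2302 payoff=0.0000 vs cont=6.5124 → 6.5124 [wait]  node(3,3) S=124.5793 payoff=0.0000 vs cont=1.0936 → 1.0936 [wait]  ⇒ S*(3)=47.3330
t_2: node(2,0) S=55.6174 payoff=25.5226 vs cont=26.0821 → 26.0821 [wait]  node(2,1) S=76.7900 payoff=4.3500 vs cont=12.4723 → 12.4723 [wait]  node(2,2) S=106.0227 payoff=0.0000 vs cont=3.8653 → 3.8653 [wait]  ⇒ S*(2)=-
t_1: node(1,0) S=65.3518 payoff=15.7882 vs cont=19.3607 → 19.3607 [wait]  node(1,1) S=90.2302 payoff=0.0000 vs cont=8.2518 → 8.2518 [wait]  ⇒ S*(1)=-
t_0: node(0,0) S=76.7900 payoff=4.3500 vs cont=13.8890 → 13.8890 [wait]  ⇒ S*(0)=-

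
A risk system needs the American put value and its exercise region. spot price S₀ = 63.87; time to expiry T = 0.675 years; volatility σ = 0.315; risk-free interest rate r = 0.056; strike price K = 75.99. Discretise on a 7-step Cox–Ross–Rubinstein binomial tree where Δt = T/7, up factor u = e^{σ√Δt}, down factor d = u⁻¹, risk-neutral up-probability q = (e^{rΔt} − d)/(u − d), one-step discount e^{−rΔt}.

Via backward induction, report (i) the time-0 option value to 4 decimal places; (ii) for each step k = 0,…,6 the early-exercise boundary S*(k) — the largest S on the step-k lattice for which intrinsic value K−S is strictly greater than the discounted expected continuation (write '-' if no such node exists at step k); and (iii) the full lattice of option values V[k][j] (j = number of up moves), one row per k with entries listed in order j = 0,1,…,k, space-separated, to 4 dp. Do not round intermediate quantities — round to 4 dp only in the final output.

Δt=0.09643, u=1.10276, d=0.90682, q=0.50320, disc=e^(-rΔt)=0.99461
k=7 terminal: V=max(K-S,0) → 43.7847 36.8257 28.3630 18.0717 5.5567 0.0000 0.0000 0.0000
k=6: j=0 S=35.5148 intr=40.4752 cont=40.0660 V=40.4752[EX]; j=1 S=43.1889 intr=32.8011 cont=32.3919 V=32.8011[EX]; j=2 S=52.5212 intr=23.4688 cont=23.0596 V=23.4688[EX]; j=3 S=63.8700 intr=12.1200 cont=11.7108 V=12.1200[EX]; j=4 S=77.6711 intr=0.0000 cont=2.7457 V=2.7457[hold]; j=5 S=94.4544 intr=0.0000 cont=0.0000 V=0.0000[hold]; j=6 S=114.8642 intr=0.0000 cont=0.0000 V=0.0000[hold]  S*(6)=63.8700
k=5: j=0 S=39.1643 intr=36.8257 cont=36.4165 V=36.8257[EX]; j=1 S=47.6270 intr=28.3630 cont=27.9538 V=28.3630[EX]; j=2 S=57.9183 intr=18.0717 cont=17.6625 V=18.0717[EX]; j=3 S=70.4333 intr=5.5567 cont=7.3630 V=7.3630[hold]; j=4 S=85.6526 intr=0.0000 cont=1.3567 V=1.3567[hold]; j=5 S=104.1606 intr=0.0000 cont=0.0000 V=0.0000[hold]  S*(5)=57.9183
k=4: j=0 S=43.1889 intr=32.8011 cont=32.3919 V=32.8011[EX]; j=1 S=52.5212 intr=23.4688 cont=23.0596 V=23.4688[EX]; j=2 S=63.8700 intr=12.1200 cont=12.6148 V=12.6148[hold]; j=3 S=77.6711 intr=0.0000 cont=4.3173 V=4.3173[hold]; j=4 S=94.4544 intr=0.0000 cont=0.6704 V=0.6704[hold]  S*(4)=52.5212
k=3: j=0 S=47.6270 intr=28.3630 cont=27.9538 V=28.3630[EX]; j=1 S=57.9183 intr=18.0717 cont=17.9101 V=18.0717[EX]; j=2 S=70.4333 intr=5.5567 cont=8.3940 V=8.3940[hold]; j=3 S=85.6526 intr=0.0000 cont=2.4688 V=2.4688[hold]  S*(3)=57.9183
k=2: j=0 S=52.5212 intr=23.4688 cont=23.0596 V=23.4688[EX]; j=1 S=63.8700 intr=12.1200 cont=13.1308 V=13.1308[hold]; j=2 S=77.6711 intr=0.0000 cont=5.3833 V=5.3833[hold]  S*(2)=52.5212
k=1: j=0 S=57.9183 intr=18.0717 cont=18.1684 V=18.1684[hold]; j=1 S=70.4333 intr=5.5567 cont=9.1826 V=9.1826[hold]  S*(1)=-
k=0: j=0 S=63.8700 intr=12.1200 cont=13.5733 V=13.5733[hold]  S*(0)=-

price = 13.5733
boundary = - - 52.5212 57.9183 52.5212 57.9183 63.8700
tree:
13.5733
18.1684 9.1826
23.4688 13.1308 5.3833
28.3630 18.0717 8.3940 2.4688
32.8011 23.4688 12.6148 4.3173 0.6704
36.8257 28.3630 18.0717 7.3630 1.3567 0.0000
40.4752 32.8011 23.4688 12.1200 2.7457 0.0000 0.0000
43.7847 36.8257 28.3630 18.0717 5.5567 0.0000 0.0000 0.0000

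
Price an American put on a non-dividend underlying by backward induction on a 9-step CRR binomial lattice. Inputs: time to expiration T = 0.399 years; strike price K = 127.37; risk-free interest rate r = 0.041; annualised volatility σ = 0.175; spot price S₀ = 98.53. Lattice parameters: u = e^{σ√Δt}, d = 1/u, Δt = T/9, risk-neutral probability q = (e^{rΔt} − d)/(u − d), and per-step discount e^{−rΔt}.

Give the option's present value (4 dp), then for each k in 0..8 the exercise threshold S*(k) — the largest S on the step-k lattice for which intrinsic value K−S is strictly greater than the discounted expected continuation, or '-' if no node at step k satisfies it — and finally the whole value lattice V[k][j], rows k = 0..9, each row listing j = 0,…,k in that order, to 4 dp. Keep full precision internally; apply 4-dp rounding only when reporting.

Δt=0.04433, u=1.03753, d=0.96382, q=0.51547, disc=e^(-rΔt)=0.99818
k=9 terminal: V=max(K-S,0) → 56.6494 51.2408 45.4187 39.1512 32.4045 25.1417 17.3236 8.9075 0.0000 0.0000
k=8: j=0 S=73.3751 intr=53.9949 cont=53.7636 V=53.9949[EX]; j=1 S=78.9866 intr=48.3834 cont=48.1521 V=48.3834[EX]; j=2 S=85.0273 intr=42.3427 cont=42.1114 V=42.3427[EX]; j=3 S=91.5300 intr=35.8400 cont=35.6087 V=35.8400[EX]; j=4 S=98.5300 intr=28.8400 cont=28.6087 V=28.8400[EX]; j=5 S=106.0653 intr=21.3047 cont=21.0734 V=21.3047[EX]; j=6 S=114.1770 intr=13.1930 cont=12.9617 V=13.1930[EX]; j=7 S=122.9089 intr=4.4611 cont=4.3081 V=4.4611[EX]; j=8 S=132.3087 intr=0.0000 cont=0.0000 V=0.0000[hold]  S*(8)=122.9089
k=7: j=0 S=76.1292 intr=51.2408 cont=51.0095 V=51.2408[EX]; j=1 S=81.9513 intr=45.4187 cont=45.1874 V=45.4187[EX]; j=2 S=88.2188 intr=39.1512 cont=38.9199 V=39.1512[EX]; j=3 S=94.9655 intr=32.4045 cont=32.1732 V=32.4045[EX]; j=4 S=102.2283 intr=25.1417 cont=24.9104 V=25.1417[EX]; j=5 S=110.0464 intr=17.3236 cont=17.0923 V=17.3236[EX]; j=6 S=118.4625 intr=8.9075 cont=8.6762 V=8.9075[EX]; j=7 S=127.5222 intr=0.0000 cont=2.1576 V=2.1576[hold]  S*(7)=118.4625
k=6: j=0 S=78.9866 intr=48.3834 cont=48.1521 V=48.3834[EX]; j=1 S=85.0273 intr=42.3427 cont=42.1114 V=42.3427[EX]; j=2 S=91.5300 intr=35.8400 cont=35.6087 V=35.8400[EX]; j=3 S=98.5300 intr=28.8400 cont=28.6087 V=28.8400[EX]; j=4 S=106.0653 intr=21.3047 cont=21.0734 V=21.3047[EX]; j=5 S=114.1770 intr=13.1930 cont=12.9617 V=13.1930[EX]; j=6 S=122.9089 intr=4.4611 cont=5.4183 V=5.4183[hold]  S*(6)=114.1770
k=5: j=0 S=81.9513 intr=45.4187 cont=45.1874 V=45.4187[EX]; j=1 S=88.2188 intr=39.1512 cont=38.9199 V=39.1512[EX]; j=2 S=94.9655 intr=32.4045 cont=32.1732 V=32.4045[EX]; j=3 S=102.2283 intr=25.1417 cont=24.9104 V=25.1417[EX]; j=4 S=110.0464 intr=17.3236 cont=17.0923 V=17.3236[EX]; j=5 S=118.4625 intr=8.9075 cont=9.1687 V=9.1687[hold]  S*(5)=110.0464
k=4: j=0 S=85.0273 intr=42.3427 cont=42.1114 V=42.3427[EX]; j=1 S=91.5300 intr=35.8400 cont=35.6087 V=35.8400[EX]; j=2 S=98.5300 intr=28.8400 cont=28.6087 V=28.8400[EX]; j=3 S=106.0653 intr=21.3047 cont=21.0734 V=21.3047[EX]; j=4 S=114.1770 intr=13.1930 cont=13.0961 V=13.1930[EX]  S*(4)=114.1770
k=3: j=0 S=88.2188 intr=39.1512 cont=38.9199 V=39.1512[EX]; j=1 S=94.9655 intr=32.4045 cont=32.1732 V=32.4045[EX]; j=2 S=102.2283 intr=25.1417 cont=24.9104 V=25.1417[EX]; j=3 S=110.0464 intr=17.3236 cont=17.0923 V=17.3236[EX]  S*(3)=110.0464
k=2: j=0 S=91.5300 intr=35.8400 cont=35.6087 V=35.8400[EX]; j=1 S=98.5300 intr=28.8400 cont=28.6087 V=28.8400[EX]; j=2 S=106.0653 intr=21.3047 cont=21.0734 V=21.3047[EX]  S*(2)=106.0653
k=1: j=0 S=94.9655 intr=32.4045 cont=32.1732 V=32.4045[EX]; j=1 S=102.2283 intr=25.1417 cont=24.9104 V=25.1417[EX]  S*(1)=102.2283
k=0: j=0 S=98.5300 intr=28.8400 cont=28.6087 V=28.8400[EX]  S*(0)=98.5300

price = 28.8400
boundary = 98.5300 102.2283 106.0653 110.0464 114.1770 110.0464 114.1770 118.4625 122.9089
tree:
28.8400
32.4045 25.1417
35.8400 28.8400 21.3047
39.1512 32.4045 25.1417 17.3236
42.3427 35.8400 28.8400 21.3047 13.1930
45.4187 39.1512 32.4045 25.1417 17.3236 9.1687
48.3834 42.3427 35.8400 28.8400 21.3047 13.1930 5.4183
51.2408 45.4187 39.1512 32.4045 25.1417 17.3236 8.9075 2.1576
53.9949 48.3834 42.3427 35.8400 28.8400 21.3047 13.1930 4.4611 0.0000
56.6494 51.2408 45.4187 39.1512 32.4045 25.1417 17.3236 8.9075 0.0000 0.0000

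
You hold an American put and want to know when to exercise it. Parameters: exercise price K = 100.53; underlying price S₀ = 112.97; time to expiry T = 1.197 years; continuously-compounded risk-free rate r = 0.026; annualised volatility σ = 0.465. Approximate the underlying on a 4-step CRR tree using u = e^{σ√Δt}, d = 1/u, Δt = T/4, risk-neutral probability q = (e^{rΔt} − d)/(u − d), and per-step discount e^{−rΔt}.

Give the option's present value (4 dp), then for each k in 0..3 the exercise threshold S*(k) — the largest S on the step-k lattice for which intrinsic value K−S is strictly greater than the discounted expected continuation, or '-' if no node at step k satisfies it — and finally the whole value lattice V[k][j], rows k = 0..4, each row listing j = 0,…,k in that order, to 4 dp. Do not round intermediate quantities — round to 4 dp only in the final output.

Δt=0.29925  u=1.28965  d=0.77540  q=0.45194  discount=0.99225
step 4 (expiry): payoffs max(K−S,0) = 59.6912 32.6068 0.0000 0.0000 0.0000
step 3: (k=3,j=0): S=52.6678, (K−S)⁺=47.8622, hold=47.0830 ⇒ V=47.8622 exercise | (k=3,j=1): S=87.5973, (K−S)⁺=12.9327, hold=17.7321 ⇒ V=17.7321 continue | (k=3,j=2): S=145.6920, (K−S)⁺=0.0000, hold=0.0000 ⇒ V=0.0000 continue | (k=3,j=3): S=242.3153, (K−S)⁺=0.0000, hold=0.0000 ⇒ V=0.0000 continue  boundary S*=52.6678
step 2: (k=2,j=0): S=67.9232, (K−S)⁺=32.6068, hold=33.9799 ⇒ V=33.9799 continue | (k=2,j=1): S=112.9700, (K−S)⁺=0.0000, hold=9.6430 ⇒ V=9.6430 continue | (k=2,j=2): S=187.8920, (K−S)⁺=0.0000, hold=0.0000 ⇒ V=0.0000 continue  boundary S*=-
step 1: (k=1,j=0): S=87.5973, (K−S)⁺=12.9327, hold=22.8030 ⇒ V=22.8030 continue | (k=1,j=1): S=145.6920, (K−S)⁺=0.0000, hold=5.2440 ⇒ V=5.2440 continue  boundary S*=-
step 0: (k=0,j=0): S=112.9700, (K−S)⁺=0.0000, hold=14.7523 ⇒ V=14.7523 continue  boundary S*=-

price = 14.7523
boundary = - - - 52.6678
tree:
14.7523
22.8030 5.2440
33.9799 9.6430 0.0000
47.8622 17.7321 0.0000 0.0000
59.6912 32.6068 0.0000 0.0000 0.0000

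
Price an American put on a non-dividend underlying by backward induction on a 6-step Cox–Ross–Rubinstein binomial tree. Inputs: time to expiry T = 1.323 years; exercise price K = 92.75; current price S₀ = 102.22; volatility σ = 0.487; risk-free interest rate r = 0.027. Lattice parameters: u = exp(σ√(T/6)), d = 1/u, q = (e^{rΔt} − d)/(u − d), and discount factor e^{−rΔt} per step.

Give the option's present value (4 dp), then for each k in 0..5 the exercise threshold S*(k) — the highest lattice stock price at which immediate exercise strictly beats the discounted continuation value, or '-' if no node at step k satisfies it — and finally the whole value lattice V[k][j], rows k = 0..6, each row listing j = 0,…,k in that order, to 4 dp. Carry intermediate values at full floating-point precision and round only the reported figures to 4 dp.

Δt=0.22050, u=1.25694, d=0.79558, q=0.45602, disc=e^(-rΔt)=0.99406
k=6 terminal: V=max(K-S,0) → 66.8296 51.7982 28.0499 0.0000 0.0000 0.0000 0.0000
k=5: j=0 S=32.5805 intr=60.1695 cont=59.6190 V=60.1695[EX]; j=1 S=51.4741 intr=41.2759 cont=40.7253 V=41.2759[EX]; j=2 S=81.3243 intr=11.4257 cont=15.1680 V=15.1680[hold]; j=3 S=128.4847 intr=0.0000 cont=0.0000 V=0.0000[hold]; j=4 S=202.9938 intr=0.0000 cont=0.0000 V=0.0000[hold]; j=5 S=320.7111 intr=0.0000 cont=0.0000 V=0.0000[hold]  S*(5)=51.4741
k=4: j=0 S=40.9518 intr=51.7982 cont=51.2476 V=51.7982[EX]; j=1 S=64.7001 intr=28.0499 cont=29.1958 V=29.1958[hold]; j=2 S=102.2200 intr=0.0000 cont=8.2021 V=8.2021[hold]; j=3 S=161.4980 intr=0.0000 cont=0.0000 V=0.0000[hold]; j=4 S=255.1516 intr=0.0000 cont=0.0000 V=0.0000[hold]  S*(4)=40.9518
k=3: j=0 S=51.4741 intr=41.2759 cont=41.2448 V=41.2759[EX]; j=1 S=81.3243 intr=11.4257 cont=19.5058 V=19.5058[hold]; j=2 S=128.4847 intr=0.0000 cont=4.4353 V=4.4353[hold]; j=3 S=202.9938 intr=0.0000 cont=0.0000 V=0.0000[hold]  S*(3)=51.4741
k=2: j=0 S=64.7001 intr=28.0499 cont=31.1622 V=31.1622[hold]; j=1 S=102.2200 intr=0.0000 cont=12.5584 V=12.5584[hold]; j=2 S=161.4980 intr=0.0000 cont=2.3984 V=2.3984[hold]  S*(2)=-
k=1: j=0 S=81.3243 intr=11.4257 cont=22.5439 V=22.5439[hold]; j=1 S=128.4847 intr=0.0000 cont=7.8782 V=7.8782[hold]  S*(1)=-
k=0: j=0 S=102.2200 intr=0.0000 cont=15.7619 V=15.7619[hold]  S*(0)=-

price = 15.7619
boundary = - - - 51.4741 40.9518 51.4741
tree:
15.7619
22.5439 7.8782
31.1622 12.5584 2.3984
41.2759 19.5058 4.4353 0.0000
51.7982 29.1958 8.2021 0.0000 0.0000
60.1695 41.2759 15.1680 0.0000 0.0000 0.0000
66.8296 51.7982 28.0499 0.0000 0.0000 0.0000 0.0000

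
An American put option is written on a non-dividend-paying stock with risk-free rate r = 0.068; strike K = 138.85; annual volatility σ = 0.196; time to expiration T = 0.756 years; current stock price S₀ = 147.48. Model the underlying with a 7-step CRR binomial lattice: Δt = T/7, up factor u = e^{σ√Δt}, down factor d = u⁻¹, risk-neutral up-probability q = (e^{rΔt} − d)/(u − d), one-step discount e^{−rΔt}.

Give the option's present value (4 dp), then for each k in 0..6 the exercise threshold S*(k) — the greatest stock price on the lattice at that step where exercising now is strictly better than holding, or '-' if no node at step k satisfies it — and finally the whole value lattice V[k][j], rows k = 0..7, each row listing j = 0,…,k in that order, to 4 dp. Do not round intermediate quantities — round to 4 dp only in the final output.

price = 3.9345
boundary = - - - 121.5658 113.9824 121.5658 129.6539
tree:
3.9345
6.6719 1.6663
10.9569 3.1284 0.4488
17.2842 5.7397 0.9563 0.0246
24.8676 10.1991 2.0356 0.0539 0.0000
31.9780 17.2842 4.3289 0.1183 0.0000 0.0000
38.6449 24.8676 9.1961 0.2597 0.0000 0.0000 0.0000
44.8958 31.9780 17.2842 0.5700 0.0000 0.0000 0.0000 0.0000

Δt=0.10800  u=1.06653  d=0.93762  q=0.54108  discount=0.99268
step 7 (expiry): payoffs max(K−S,0) = 44.8958 31.9780 17.2842 0.5700 0.0000 0.0000 0.0000 0.0000
step 6: (k=6,j=0): S=100.2051, (K−S)⁺=38.6449, hold=37.6289 ⇒ V=38.6449 exercise | (k=6,j=1): S=113.9824, (K−S)⁺=24.8676, hold=23.8516 ⇒ V=24.8676 exercise | (k=6,j=2): S=129.6539, (K−S)⁺=9.1961, hold=8.1802 ⇒ V=9.1961 exercise | (k=6,j=3): S=147.4800, (K−S)⁺=0.0000, hold=0.2597 ⇒ V=0.2597 continue | (k=6,j=4): S=167.7571, (K−S)⁺=0.0000, hold=0.0000 ⇒ V=0.0000 continue | (k=6,j=5): S=190.8220, (K−S)⁺=0.0000, hold=0.0000 ⇒ V=0.0000 continue | (k=6,j=6): S=217.0582, (K−S)⁺=0.0000, hold=0.0000 ⇒ V=0.0000 continue  boundary S*=129.6539
step 5: (k=5,j=0): S=106.8720, (K−S)⁺=31.9780, hold=30.9620 ⇒ V=31.9780 exercise | (k=5,j=1): S=121.5658, (K−S)⁺=17.2842, hold=16.2682 ⇒ V=17.2842 exercise | (k=5,j=2): S=138.2800, (K−S)⁺=0.5700, hold=4.3289 ⇒ V=4.3289 continue | (k=5,j=3): S=157.2921, (K−S)⁺=0.0000, hold=0.1183 ⇒ V=0.1183 continue | (k=5,j=4): S=178.9183, (K−S)⁺=0.0000, hold=0.0000 ⇒ V=0.0000 continue | (k=5,j=5): S=203.5178, (K−S)⁺=0.0000, hold=0.0000 ⇒ V=0.0000 continue  boundary S*=121.5658
step 4: (k=4,j=0): S=113.9824, (K−S)⁺=24.8676, hold=23.8516 ⇒ V=24.8676 exercise | (k=4,j=1): S=129.6539, (K−S)⁺=9.1961, hold=10.1991 ⇒ V=10.1991 continue | (k=4,j=2): S=147.4800, (K−S)⁺=0.0000, hold=2.0356 ⇒ V=2.0356 continue | (k=4,j=3): S=167.7571, (K−S)⁺=0.0000, hold=0.0539 ⇒ V=0.0539 continue | (k=4,j=4): S=190.8220, (K−S)⁺=0.0000, hold=0.0000 ⇒ V=0.0000 continue  boundary S*=113.9824
step 3: (k=3,j=0): S=121.5658, (K−S)⁺=17.2842, hold=16.8069 ⇒ V=17.2842 exercise | (k=3,j=1): S=138.2800, (K−S)⁺=0.5700, hold=5.7397 ⇒ V=5.7397 continue | (k=3,j=2): S=157.2921, (K−S)⁺=0.0000, hold=0.9563 ⇒ V=0.9563 continue | (k=3,j=3): S=178.9183, (K−S)⁺=0.0000, hold=0.0246 ⇒ V=0.0246 continue  boundary S*=121.5658
step 2: (k=2,j=0): S=129.6539, (K−S)⁺=9.1961, hold=10.9569 ⇒ V=10.9569 continue | (k=2,j=1): S=147.4800, (K−S)⁺=0.0000, hold=3.1284 ⇒ V=3.1284 continue | (k=2,j=2): S=167.7571, (K−S)⁺=0.0000, hold=0.4488 ⇒ V=0.4488 continue  boundary S*=-
step 1: (k=1,j=0): S=138.2800, (K−S)⁺=0.5700, hold=6.6719 ⇒ V=6.6719 continue | (k=1,j=1): S=157.2921, (K−S)⁺=0.0000, hold=1.6663 ⇒ V=1.6663 continue  boundary S*=-
step 0: (k=0,j=0): S=147.4800, (K−S)⁺=0.0000, hold=3.9345 ⇒ V=3.9345 continue  boundary S*=-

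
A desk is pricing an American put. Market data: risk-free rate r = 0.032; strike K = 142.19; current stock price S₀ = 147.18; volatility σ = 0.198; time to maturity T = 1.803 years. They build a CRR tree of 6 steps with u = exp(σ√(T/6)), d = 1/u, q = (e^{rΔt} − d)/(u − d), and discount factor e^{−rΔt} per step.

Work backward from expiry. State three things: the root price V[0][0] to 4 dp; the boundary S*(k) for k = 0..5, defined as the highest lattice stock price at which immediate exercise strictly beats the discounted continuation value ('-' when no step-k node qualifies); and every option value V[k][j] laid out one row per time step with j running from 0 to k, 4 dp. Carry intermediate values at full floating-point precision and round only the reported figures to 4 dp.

price = 9.8616
boundary = - - - 106.2759 118.4603 106.2759
tree:
9.8616
15.8074 4.4979
24.4055 8.0802 1.2395
35.9141 14.1231 2.5927 0.0000
46.8453 23.7297 5.4233 0.0000 0.0000
56.6521 35.9141 11.3444 0.0000 0.0000 0.0000
65.4502 46.8453 23.7297 0.0000 0.0000 0.0000 0.0000

Δt=0.30050  u=1.11465  d=0.89714  q=0.51732  discount=0.99043
step 6 (expiry): payoffs max(K−S,0) = 65.4502 46.8453 23.7297 0.0000 0.0000 0.0000 0.0000
step 5: (k=5,j=0): S=85.5379, (K−S)⁺=56.6521, hold=55.2914 ⇒ V=56.6521 exercise | (k=5,j=1): S=106.2759, (K−S)⁺=35.9141, hold=34.5534 ⇒ V=35.9141 exercise | (k=5,j=2): S=132.0416, (K−S)⁺=10.1484, hold=11.3444 ⇒ V=11.3444 continue | (k=5,j=3): S=164.0540, (K−S)⁺=0.0000, hold=0.0000 ⇒ V=0.0000 continue | (k=5,j=4): S=203.8276, (K−S)⁺=0.0000, hold=0.0000 ⇒ V=0.0000 continue | (k=5,j=5): S=253.2440, (K−S)⁺=0.0000, hold=0.0000 ⇒ V=0.0000 continue  boundary S*=106.2759
step 4: (k=4,j=0): S=95.3447, (K−S)⁺=46.8453, hold=45.4846 ⇒ V=46.8453 exercise | (k=4,j=1): S=118.4603, (K−S)⁺=23.7297, hold=22.9818 ⇒ V=23.7297 exercise | (k=4,j=2): S=147.1800, (K−S)⁺=0.0000, hold=5.4233 ⇒ V=5.4233 continue | (k=4,j=3): S=182.8626, (K−S)⁺=0.0000, hold=0.0000 ⇒ V=0.0000 continue | (k=4,j=4): S=227.1962, (K−S)⁺=0.0000, hold=0.0000 ⇒ V=0.0000 continue  boundary S*=118.4603
step 3: (k=3,j=0): S=106.2759, (K−S)⁺=35.9141, hold=34.5534 ⇒ V=35.9141 exercise | (k=3,j=1): S=132.0416, (K−S)⁺=10.1484, hold=14.1231 ⇒ V=14.1231 continue | (k=3,j=2): S=164.0540, (K−S)⁺=0.0000, hold=2.5927 ⇒ V=2.5927 continue | (k=3,j=3): S=203.8276, (K−S)⁺=0.0000, hold=0.0000 ⇒ V=0.0000 continue  boundary S*=106.2759
step 2: (k=2,j=0): S=118.4603, (K−S)⁺=23.7297, hold=24.4055 ⇒ V=24.4055 continue | (k=2,j=1): S=147.1800, (K−S)⁺=0.0000, hold=8.0802 ⇒ V=8.0802 continue | (k=2,j=2): S=182.8626, (K−S)⁺=0.0000, hold=1.2395 ⇒ V=1.2395 continue  boundary S*=-
step 1: (k=1,j=0): S=132.0416, (K−S)⁺=10.1484, hold=15.8074 ⇒ V=15.8074 continue | (k=1,j=1): S=164.0540, (K−S)⁺=0.0000, hold=4.4979 ⇒ V=4.4979 continue  boundary S*=-
step 0: (k=0,j=0): S=147.1800, (K−S)⁺=0.0000, hold=9.8616 ⇒ V=9.8616 continue  boundary S*=-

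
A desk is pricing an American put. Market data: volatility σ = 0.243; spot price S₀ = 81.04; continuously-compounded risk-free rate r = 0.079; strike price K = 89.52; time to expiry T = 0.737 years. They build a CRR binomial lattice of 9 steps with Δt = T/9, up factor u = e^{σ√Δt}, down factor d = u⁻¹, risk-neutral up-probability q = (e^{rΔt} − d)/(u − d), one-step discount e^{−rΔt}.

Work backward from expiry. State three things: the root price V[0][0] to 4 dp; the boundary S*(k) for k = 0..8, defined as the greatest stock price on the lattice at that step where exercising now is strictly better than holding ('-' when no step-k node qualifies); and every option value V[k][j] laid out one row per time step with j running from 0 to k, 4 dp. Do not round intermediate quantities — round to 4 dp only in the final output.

Δt=0.08189, u=1.07201, d=0.93283, q=0.52925, disc=e^(-rΔt)=0.99355
k=9 terminal: V=max(K-S,0) → 46.1787 39.7117 32.2798 23.7390 13.9238 2.6441 0.0000 0.0000 0.0000 0.0000
k=8: j=0 S=46.4624 intr=43.0576 cont=42.4804 V=43.0576[EX]; j=1 S=53.3951 intr=36.1249 cont=35.5477 V=36.1249[EX]; j=2 S=61.3621 intr=28.1579 cont=27.5806 V=28.1579[EX]; j=3 S=70.5180 intr=19.0020 cont=18.4247 V=19.0020[EX]; j=4 S=81.0400 intr=8.4800 cont=7.9027 V=8.4800[EX]; j=5 S=93.1320 intr=0.0000 cont=1.2367 V=1.2367[hold]; j=6 S=107.0282 intr=0.0000 cont=0.0000 V=0.0000[hold]; j=7 S=122.9979 intr=0.0000 cont=0.0000 V=0.0000[hold]; j=8 S=141.3505 intr=0.0000 cont=0.0000 V=0.0000[hold]  S*(8)=81.0400
k=7: j=0 S=49.8083 intr=39.7117 cont=39.1345 V=39.7117[EX]; j=1 S=57.2402 intr=32.2798 cont=31.7026 V=32.2798[EX]; j=2 S=65.7810 intr=23.7390 cont=23.1618 V=23.7390[EX]; j=3 S=75.5962 intr=13.9238 cont=13.3466 V=13.9238[EX]; j=4 S=86.8759 intr=2.6441 cont=4.6165 V=4.6165[hold]; j=5 S=99.8386 intr=0.0000 cont=0.5784 V=0.5784[hold]; j=6 S=114.7356 intr=0.0000 cont=0.0000 V=0.0000[hold]; j=7 S=131.8553 intr=0.0000 cont=0.0000 V=0.0000[hold]  S*(7)=75.5962
k=6: j=0 S=53.3951 intr=36.1249 cont=35.5477 V=36.1249[EX]; j=1 S=61.3621 intr=28.1579 cont=27.5806 V=28.1579[EX]; j=2 S=70.5180 intr=19.0020 cont=18.4247 V=19.0020[EX]; j=3 S=81.0400 intr=8.4800 cont=8.9399 V=8.9399[hold]; j=4 S=93.1320 intr=0.0000 cont=2.4634 V=2.4634[hold]; j=5 S=107.0282 intr=0.0000 cont=0.2705 V=0.2705[hold]; j=6 S=122.9979 intr=0.0000 cont=0.0000 V=0.0000[hold]  S*(6)=70.5180
k=5: j=0 S=57.2402 intr=32.2798 cont=31.7026 V=32.2798[EX]; j=1 S=65.7810 intr=23.7390 cont=23.1618 V=23.7390[EX]; j=2 S=75.5962 intr=13.9238 cont=13.5884 V=13.9238[EX]; j=3 S=86.8759 intr=2.6441 cont=5.4766 V=5.4766[hold]; j=4 S=99.8386 intr=0.0000 cont=1.2944 V=1.2944[hold]; j=5 S=114.7356 intr=0.0000 cont=0.1265 V=0.1265[hold]  S*(5)=75.5962
k=4: j=0 S=61.3621 intr=28.1579 cont=27.5806 V=28.1579[EX]; j=1 S=70.5180 intr=19.0020 cont=18.4247 V=19.0020[EX]; j=2 S=81.0400 intr=8.4800 cont=9.3922 V=9.3922[hold]; j=3 S=93.1320 intr=0.0000 cont=3.2421 V=3.2421[hold]; j=4 S=107.0282 intr=0.0000 cont=0.6719 V=0.6719[hold]  S*(4)=70.5180
k=3: j=0 S=65.7810 intr=23.7390 cont=23.1618 V=23.7390[EX]; j=1 S=75.5962 intr=13.9238 cont=13.8263 V=13.9238[EX]; j=2 S=86.8759 intr=2.6441 cont=6.0977 V=6.0977[hold]; j=3 S=99.8386 intr=0.0000 cont=1.8697 V=1.8697[hold]  S*(3)=75.5962
k=2: j=0 S=70.5180 intr=19.0020 cont=18.4247 V=19.0020[EX]; j=1 S=81.0400 intr=8.4800 cont=9.7188 V=9.7188[hold]; j=2 S=93.1320 intr=0.0000 cont=3.8351 V=3.8351[hold]  S*(2)=70.5180
k=1: j=0 S=75.5962 intr=13.9238 cont=13.9980 V=13.9980[hold]; j=1 S=86.8759 intr=2.6441 cont=6.5622 V=6.5622[hold]  S*(1)=-
k=0: j=0 S=81.0400 intr=8.4800 cont=9.9977 V=9.9977[hold]  S*(0)=-

price = 9.9977
boundary = - - 70.5180 75.5962 70.5180 75.5962 70.5180 75.5962 81.0400
tree:
9.9977
13.9980 6.5622
19.0020 9.7188 3.8351
23.7390 13.9238 6.0977 1.8697
28.1579 19.0020 9.3922 3.2421 0.6719
32.2798 23.7390 13.9238 5.4766 1.2944 0.1265
36.1249 28.1579 19.0020 8.9399 2.4634 0.2705 0.0000
39.7117 32.2798 23.7390 13.9238 4.6165 0.5784 0.0000 0.0000
43.0576 36.1249 28.1579 19.0020 8.4800 1.2367 0.0000 0.0000 0.0000
46.1787 39.7117 32.2798 23.7390 13.9238 2.6441 0.0000 0.0000 0.0000 0.0000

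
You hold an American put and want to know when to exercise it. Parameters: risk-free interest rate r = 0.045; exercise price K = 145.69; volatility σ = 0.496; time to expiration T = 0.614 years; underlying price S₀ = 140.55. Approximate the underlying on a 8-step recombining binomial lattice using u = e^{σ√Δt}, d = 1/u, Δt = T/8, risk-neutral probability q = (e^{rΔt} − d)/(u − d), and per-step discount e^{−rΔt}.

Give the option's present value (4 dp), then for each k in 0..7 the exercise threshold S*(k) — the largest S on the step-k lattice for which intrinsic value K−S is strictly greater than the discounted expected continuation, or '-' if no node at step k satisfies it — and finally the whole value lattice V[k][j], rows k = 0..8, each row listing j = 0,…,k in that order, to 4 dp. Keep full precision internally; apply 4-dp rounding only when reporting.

params: Δt=0.07675 u=1.14730 d=0.87161 q=0.47825 e^(-rΔt)=0.99655
t_8 payoffs: 98.8716 84.0631 64.5708 38.9131 5.1400 0.0000 0.0000 0.0000 0.0000
t_7: node(7,0) S=53.7148 payoff=91.9752 vs cont=91.4729 → 91.9752 [stop]  node(7,1) S=70.7045 payoff=74.9855 vs cont=74.4832 → 74.9855 [stop]  node(7,2) S=93.0680 payoff=52.6220 vs cont=52.1196 → 52.6220 [stop]  node(7,3) S=122.5051 payoff=23.1849 vs cont=22.6826 → 23.1849 [stop]  node(7,4) S=161.2529 payoff=0.0000 vs cont=2.6725 → 2.6725 [wait]  node(7,5) S=212.2566 payoff=0.0000 vs cont=0.0000 → 0.0000 [wait]  node(7,6) S=279.3924 payoff=0.0000 vs cont=0.0000 → 0.0000 [wait]  node(7,7) S=367.7631 payoff=0.0000 vs cont=0.0000 → 0.0000 [wait]  ⇒ S*(7)=122.5051
t_6: node(6,0) S=61.6269 payoff=84.0631 vs cont=83.5608 → 84.0631 [stop]  node(6,1) S=81.1192 payoff=64.5708 vs cont=64.0685 → 64.5708 [stop]  node(6,2) S=106.7769 payoff=38.9131 vs cont=38.4108 → 38.9131 [stop]  node(6,3) S=140.5500 payoff=5.1400 vs cont=13.3287 → 13.3287 [wait]  node(6,4) S=185.0054 payoff=0.0000 vs cont=1.3896 → 1.3896 [wait]  node(6,5) S=243.5218 payoff=0.0000 vs cont=0.0000 → 0.0000 [wait]  node(6,6) S=320.5467 payoff=0.0000 vs cont=0.0000 → 0.0000 [wait]  ⇒ S*(6)=106.7769
t_5: node(5,0) S=70.7045 payoff=74.9855 vs cont=74.4832 → 74.9855 [stop]  node(5,1) S=93.0680 payoff=52.6220 vs cont=52.1196 → 52.6220 [stop]  node(5,2) S=122.5051 payoff=23.1849 vs cont=26.5854 → 26.5854 [wait]  node(5,3) S=161.2529 payoff=0.0000 vs cont=7.5926 → 7.5926 [wait]  node(5,4) S=212.2566 payoff=0.0000 vs cont=0.7225 → 0.7225 [wait]  node(5,5) S=279.3924 payoff=0.0000 vs cont=0.0000 → 0.0000 [wait]  ⇒ S*(5)=93.0680
t_4: node(4,0) S=81.1192 payoff=64.5708 vs cont=64.0685 → 64.5708 [stop]  node(4,1) S=106.7769 payoff=38.9131 vs cont=40.0314 → 40.0314 [wait]  node(4,2) S=140.5500 payoff=5.1400 vs cont=17.4417 → 17.4417 [wait]  node(4,3) S=185.0054 payoff=0.0000 vs cont=4.2921 → 4.2921 [wait]  node(4,4) S=243.5218 payoff=0.0000 vs cont=0.3757 → 0.3757 [wait]  ⇒ S*(4)=81.1192
t_3: node(3,0) S=93.0680 payoff=52.6220 vs cont=52.6527 → 52.6527 [wait]  node(3,1) S=122.5051 payoff=23.1849 vs cont=29.1271 → 29.1271 [wait]  node(3,2) S=161.2529 payoff=0.0000 vs cont=11.1145 → 11.1145 [wait]  node(3,3) S=212.2566 payoff=0.0000 vs cont=2.4107 → 2.4107 [wait]  ⇒ S*(3)=-
t_2: node(2,0) S=106.7769 payoff=38.9131 vs cont=41.2588 → 41.2588 [wait]  node(2,1) S=140.5500 payoff=5.1400 vs cont=20.4418 → 20.4418 [wait]  node(2,2) S=185.0054 payoff=0.0000 vs cont=6.9279 → 6.9279 [wait]  ⇒ S*(2)=-
t_1: node(1,0) S=122.5051 payoff=23.1849 vs cont=31.1951 → 31.1951 [wait]  node(1,1) S=161.2529 payoff=0.0000 vs cont=13.9306 → 13.9306 [wait]  ⇒ S*(1)=-
t_0: node(0,0) S=140.5500 payoff=5.1400 vs cont=22.8593 → 22.8593 [wait]  ⇒ S*(0)=-

price = 22.8593
boundary = - - - - 81.1192 93.0680 106.7769 122.5051
tree:
22.8593
31.1951 13.9306
41.2588 20.4418 6.9279
52.6527 29.1271 11.1145 2.4107
64.5708 40.0314 17.4417 4.2921 0.3757
74.9855 52.6220 26.5854 7.5926 0.7225 0.0000
84.0631 64.5708 38.9131 13.3287 1.3896 0.0000 0.0000
91.9752 74.9855 52.6220 23.1849 2.6725 0.0000 0.0000 0.0000
98.8716 84.0631 64.5708 38.9131 5.1400 0.0000 0.0000 0.0000 0.0000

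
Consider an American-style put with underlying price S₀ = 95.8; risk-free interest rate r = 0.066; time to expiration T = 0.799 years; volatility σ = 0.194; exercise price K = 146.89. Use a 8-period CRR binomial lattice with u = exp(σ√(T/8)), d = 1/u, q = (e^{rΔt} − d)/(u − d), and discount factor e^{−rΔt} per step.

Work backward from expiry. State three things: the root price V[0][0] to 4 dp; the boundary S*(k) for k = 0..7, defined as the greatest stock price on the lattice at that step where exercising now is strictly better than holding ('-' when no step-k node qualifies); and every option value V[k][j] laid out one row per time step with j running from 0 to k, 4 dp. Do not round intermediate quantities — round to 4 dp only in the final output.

params: Δt=0.09988 u=1.06323 d=0.94053 q=0.53858 e^(-rΔt)=0.99343
t_8 payoffs: 88.2285 80.5758 71.9248 62.1453 51.0900 38.5925 24.4646 8.4936 0.0000
t_7: node(7,0) S=62.3706 payoff=84.5194 vs cont=83.5543 → 84.5194 [stop]  node(7,1) S=70.5071 payoff=76.3829 vs cont=75.4178 → 76.3829 [stop]  node(7,2) S=79.7051 payoff=67.1849 vs cont=66.2199 → 67.1849 [stop]  node(7,3) S=90.1029 payoff=56.7871 vs cont=55.8220 → 56.7871 [stop]  node(7,4) S=101.8573 payoff=45.0327 vs cont=44.0677 → 45.0327 [stop]  node(7,5) S=115.1450 payoff=31.7450 vs cont=30.7799 → 31.7450 [stop]  node(7,6) S=130.1662 payoff=16.7238 vs cont=15.7588 → 16.7238 [stop]  node(7,7) S=147.1469 payoff=0.0000 vs cont=3.8934 → 3.8934 [wait]  ⇒ S*(7)=130.1662
t_6: node(6,0) S=66.3142 payoff=80.5758 vs cont=79.6107 → 80.5758 [stop]  node(6,1) S=74.9652 payoff=71.9248 vs cont=70.9598 → 71.9248 [stop]  node(6,2) S=84.7447 payoff=62.1453 vs cont=61.1802 → 62.1453 [stop]  node(6,3) S=95.8000 payoff=51.0900 vs cont=50.1249 → 51.0900 [stop]  node(6,4) S=108.2975 payoff=38.5925 vs cont=37.6274 → 38.5925 [stop]  node(6,5) S=122.4254 payoff=24.4646 vs cont=23.4995 → 24.4646 [stop]  node(6,6) S=138.3964 payoff=8.4936 vs cont=9.7492 → 9.7492 [wait]  ⇒ S*(6)=122.4254
t_5: node(5,0) S=70.5071 payoff=76.3829 vs cont=75.4178 → 76.3829 [stop]  node(5,1) S=79.7051 payoff=67.1849 vs cont=66.2199 → 67.1849 [stop]  node(5,2) S=90.1029 payoff=56.7871 vs cont=55.8220 → 56.7871 [stop]  node(5,3) S=101.8573 payoff=45.0327 vs cont=44.0677 → 45.0327 [stop]  node(5,4) S=115.1450 payoff=31.7450 vs cont=30.7799 → 31.7450 [stop]  node(5,5) S=130.1662 payoff=16.7238 vs cont=16.4305 → 16.7238 [stop]  ⇒ S*(5)=130.1662
t_4: node(4,0) S=74.9652 payoff=71.9248 vs cont=70.9598 → 71.9248 [stop]  node(4,1) S=84.7447 payoff=62.1453 vs cont=61.1802 → 62.1453 [stop]  node(4,2) S=95.8000 payoff=51.0900 vs cont=50.1249 → 51.0900 [stop]  node(4,3) S=108.2975 payoff=38.5925 vs cont=37.6274 → 38.5925 [stop]  node(4,4) S=122.4254 payoff=24.4646 vs cont=23.4995 → 24.4646 [stop]  ⇒ S*(4)=122.4254
t_3: node(3,0) S=79.7051 payoff=67.1849 vs cont=66.2199 → 67.1849 [stop]  node(3,1) S=90.1029 payoff=56.7871 vs cont=55.8220 → 56.7871 [stop]  node(3,2) S=101.8573 payoff=45.0327 vs cont=44.0677 → 45.0327 [stop]  node(3,3) S=115.1450 payoff=31.7450 vs cont=30.7799 → 31.7450 [stop]  ⇒ S*(3)=115.1450
t_2: node(2,0) S=84.7447 payoff=62.1453 vs cont=61.1802 → 62.1453 [stop]  node(2,1) S=95.8000 payoff=51.0900 vs cont=50.1249 → 51.0900 [stop]  node(2,2) S=108.2975 payoff=38.5925 vs cont=37.6274 → 38.5925 [stop]  ⇒ S*(2)=108.2975
t_1: node(1,0) S=90.1029 payoff=56.7871 vs cont=55.8220 → 56.7871 [stop]  node(1,1) S=101.8573 payoff=45.0327 vs cont=44.0677 → 45.0327 [stop]  ⇒ S*(1)=101.8573
t_0: node(0,0) S=95.8000 payoff=51.0900 vs cont=50.1249 → 51.0900 [stop]  ⇒ S*(0)=95.8000

price = 51.0900
boundary = 95.8000 101.8573 108.2975 115.1450 122.4254 130.1662 122.4254 130.1662
tree:
51.0900
56.7871 45.0327
62.1453 51.0900 38.5925
67.1849 56.7871 45.0327 31.7450
71.9248 62.1453 51.0900 38.5925 24.4646
76.3829 67.1849 56.7871 45.0327 31.7450 16.7238
80.5758 71.9248 62.1453 51.0900 38.5925 24.4646 9.7492
84.5194 76.3829 67.1849 56.7871 45.0327 31.7450 16.7238 3.8934
88.2285 80.5758 71.9248 62.1453 51.0900 38.5925 24.4646 8.4936 0.0000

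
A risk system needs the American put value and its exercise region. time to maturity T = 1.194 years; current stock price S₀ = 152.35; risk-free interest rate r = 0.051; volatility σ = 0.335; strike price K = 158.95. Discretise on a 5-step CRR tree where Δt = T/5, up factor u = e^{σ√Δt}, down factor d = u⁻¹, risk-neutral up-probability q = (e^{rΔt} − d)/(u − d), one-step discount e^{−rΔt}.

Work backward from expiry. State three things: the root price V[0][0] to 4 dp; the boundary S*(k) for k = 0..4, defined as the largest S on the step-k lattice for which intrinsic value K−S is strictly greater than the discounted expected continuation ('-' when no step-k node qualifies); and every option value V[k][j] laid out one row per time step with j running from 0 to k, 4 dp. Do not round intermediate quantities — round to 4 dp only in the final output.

price = 22.4783
boundary = - - 109.8121 93.2296 109.8121
tree:
22.4783
33.9336 11.4127
49.1379 19.3477 3.6451
65.7204 31.6682 7.3271 0.0000
79.7988 49.1379 14.7284 0.0000 0.0000
91.7512 65.7204 29.6060 0.0000 0.0000 0.0000

Δt=0.23880, u=1.17787, d=0.84899, q=0.49642, disc=e^(-rΔt)=0.98790
k=5 terminal: V=max(K-S,0) → 91.7512 65.7204 29.6060 0.0000 0.0000 0.0000
k=4: j=0 S=79.1512 intr=79.7988 cont=77.8747 V=79.7988[EX]; j=1 S=109.8121 intr=49.1379 cont=47.2138 V=49.1379[EX]; j=2 S=152.3500 intr=6.6000 cont=14.7284 V=14.7284[hold]; j=3 S=211.3659 intr=0.0000 cont=0.0000 V=0.0000[hold]; j=4 S=293.2427 intr=0.0000 cont=0.0000 V=0.0000[hold]  S*(4)=109.8121
k=3: j=0 S=93.2296 intr=65.7204 cont=63.7963 V=65.7204[EX]; j=1 S=129.3440 intr=29.6060 cont=31.6682 V=31.6682[hold]; j=2 S=179.4480 intr=0.0000 cont=7.3271 V=7.3271[hold]; j=3 S=248.9608 intr=0.0000 cont=0.0000 V=0.0000[hold]  S*(3)=93.2296
k=2: j=0 S=109.8121 intr=49.1379 cont=48.2252 V=49.1379[EX]; j=1 S=152.3500 intr=6.6000 cont=19.3477 V=19.3477[hold]; j=2 S=211.3659 intr=0.0000 cont=3.6451 V=3.6451[hold]  S*(2)=109.8121
k=1: j=0 S=129.3440 intr=29.6060 cont=33.9336 V=33.9336[hold]; j=1 S=179.4480 intr=0.0000 cont=11.4127 V=11.4127[hold]  S*(1)=-
k=0: j=0 S=152.3500 intr=6.6000 cont=22.4783 V=22.4783[hold]  S*(0)=-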